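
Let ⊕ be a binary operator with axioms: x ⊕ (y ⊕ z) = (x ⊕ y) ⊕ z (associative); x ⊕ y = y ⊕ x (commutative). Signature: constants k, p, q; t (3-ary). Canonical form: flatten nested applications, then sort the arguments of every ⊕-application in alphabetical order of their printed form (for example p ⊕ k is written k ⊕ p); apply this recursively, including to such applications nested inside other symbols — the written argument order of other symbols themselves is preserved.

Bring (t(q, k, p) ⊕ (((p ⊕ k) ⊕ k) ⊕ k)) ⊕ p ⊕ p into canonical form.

Merge nested applications:  t(q, k, p) ⊕ p ⊕ k ⊕ k ⊕ k ⊕ p ⊕ p
Sort:  k ⊕ k ⊕ k ⊕ p ⊕ p ⊕ p ⊕ t(q, k, p)

Answer: k ⊕ k ⊕ k ⊕ p ⊕ p ⊕ p ⊕ t(q, k, p)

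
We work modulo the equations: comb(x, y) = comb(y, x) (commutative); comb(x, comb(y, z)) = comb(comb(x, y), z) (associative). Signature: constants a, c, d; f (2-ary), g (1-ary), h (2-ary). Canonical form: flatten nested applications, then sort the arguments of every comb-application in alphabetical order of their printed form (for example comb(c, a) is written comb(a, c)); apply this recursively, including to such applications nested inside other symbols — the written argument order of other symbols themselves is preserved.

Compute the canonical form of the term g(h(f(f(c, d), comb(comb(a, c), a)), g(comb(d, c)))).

Answer: g(h(f(f(c, d), comb(a, a, c)), g(comb(c, d))))

Derivation:
Descend into:  comb(comb(a, c), a)
Un-nest:  comb(a, c, a)
Sort arguments:  comb(a, a, c)
Put back:  g(h(f(f(c, d), comb(a, a, c)), g(comb(c, d))))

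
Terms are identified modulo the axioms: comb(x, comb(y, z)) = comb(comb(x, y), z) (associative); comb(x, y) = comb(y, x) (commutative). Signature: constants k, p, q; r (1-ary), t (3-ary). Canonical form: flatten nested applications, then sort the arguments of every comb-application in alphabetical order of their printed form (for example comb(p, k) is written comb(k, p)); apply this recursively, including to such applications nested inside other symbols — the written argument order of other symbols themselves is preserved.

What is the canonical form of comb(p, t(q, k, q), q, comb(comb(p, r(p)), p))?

Merge nested applications:  comb(p, t(q, k, q), q, p, r(p), p)
Sort:  comb(p, p, p, q, r(p), t(q, k, q))

Answer: comb(p, p, p, q, r(p), t(q, k, q))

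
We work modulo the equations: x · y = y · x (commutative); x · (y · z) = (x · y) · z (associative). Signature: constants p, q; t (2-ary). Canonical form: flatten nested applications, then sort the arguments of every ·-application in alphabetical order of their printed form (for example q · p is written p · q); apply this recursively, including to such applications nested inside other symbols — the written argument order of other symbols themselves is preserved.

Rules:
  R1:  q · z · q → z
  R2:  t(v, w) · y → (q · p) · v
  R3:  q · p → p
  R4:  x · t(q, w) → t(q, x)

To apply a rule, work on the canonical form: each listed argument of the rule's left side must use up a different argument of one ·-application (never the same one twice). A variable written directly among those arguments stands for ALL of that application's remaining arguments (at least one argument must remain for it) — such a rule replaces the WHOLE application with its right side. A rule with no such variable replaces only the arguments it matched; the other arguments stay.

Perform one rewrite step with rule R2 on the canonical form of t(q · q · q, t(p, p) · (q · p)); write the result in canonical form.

Answer: t(q · q · q, p · p · q)

Derivation:
Canonical form:  t(q · q · q, p · q · t(p, p))
Match R2:  consume t(p, p);  v := p, w := p, y := p · q
The variable takes the whole remainder — replace the entire application.
Giving:  t(q · q · q, p · p · q)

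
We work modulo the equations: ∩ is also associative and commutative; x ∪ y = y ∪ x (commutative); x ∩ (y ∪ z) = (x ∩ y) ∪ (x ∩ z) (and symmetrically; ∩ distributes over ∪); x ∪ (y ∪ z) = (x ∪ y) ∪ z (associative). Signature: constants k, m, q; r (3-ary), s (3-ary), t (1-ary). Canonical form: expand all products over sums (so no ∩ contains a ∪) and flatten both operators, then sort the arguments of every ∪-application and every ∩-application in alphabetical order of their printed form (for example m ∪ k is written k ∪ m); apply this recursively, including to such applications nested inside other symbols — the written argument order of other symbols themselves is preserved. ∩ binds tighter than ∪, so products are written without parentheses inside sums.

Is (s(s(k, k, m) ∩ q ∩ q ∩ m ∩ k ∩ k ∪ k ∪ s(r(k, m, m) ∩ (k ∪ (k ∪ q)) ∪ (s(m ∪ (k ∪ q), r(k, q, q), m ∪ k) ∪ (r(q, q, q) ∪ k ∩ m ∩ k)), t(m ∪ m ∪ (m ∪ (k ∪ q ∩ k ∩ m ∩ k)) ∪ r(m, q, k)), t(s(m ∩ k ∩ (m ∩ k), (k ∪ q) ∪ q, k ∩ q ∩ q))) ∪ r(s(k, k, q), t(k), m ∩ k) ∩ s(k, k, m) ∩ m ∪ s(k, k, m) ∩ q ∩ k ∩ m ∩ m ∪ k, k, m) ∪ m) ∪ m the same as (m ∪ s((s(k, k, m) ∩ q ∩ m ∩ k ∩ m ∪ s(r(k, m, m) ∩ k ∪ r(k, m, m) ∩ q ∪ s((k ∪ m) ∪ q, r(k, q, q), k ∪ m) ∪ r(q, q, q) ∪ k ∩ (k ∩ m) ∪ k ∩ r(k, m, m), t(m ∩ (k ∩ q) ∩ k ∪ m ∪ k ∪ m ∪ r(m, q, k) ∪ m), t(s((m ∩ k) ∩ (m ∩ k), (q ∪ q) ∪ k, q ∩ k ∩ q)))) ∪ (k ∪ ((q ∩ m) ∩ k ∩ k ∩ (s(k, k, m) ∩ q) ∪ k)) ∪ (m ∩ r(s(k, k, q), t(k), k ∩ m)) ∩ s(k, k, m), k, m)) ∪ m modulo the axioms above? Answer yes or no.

Left:  (s(s(k, k, m) ∩ q ∩ q ∩ m ∩ k ∩ k ∪ k ∪ s(r(k, m, m) ∩ (k ∪ (k ∪ q)) ∪ (s(m ∪ (k ∪ q), r(k, q, q), m ∪ k) ∪ (r(q, q, q) ∪ k ∩ m ∩ k)), t(m ∪ m ∪ (m ∪ (k ∪ q ∩ k ∩ m ∩ k)) ∪ r(m, q, k)), t(s(m ∩ k ∩ (m ∩ k), (k ∪ q) ∪ q, k ∩ q ∩ q))) ∪ r(s(k, k, q), t(k), m ∩ k) ∩ s(k, k, m) ∩ m ∪ s(k, k, m) ∩ q ∩ k ∩ m ∩ m ∪ k, k, m) ∪ m) ∪ m
  Distribute:  s(k ∪ k ∪ k ∩ k ∩ m ∩ q ∩ q ∩ s(k, k, m) ∪ k ∩ m ∩ m ∩ q ∩ s(k, k, m) ∪ m ∩ r(s(k, k, q), t(k), k ∩ m) ∩ s(k, k, m) ∪ s(k ∩ k ∩ m ∪ k ∩ r(k, m, m) ∪ k ∩ r(k, m, m) ∪ q ∩ r(k, m, m) ∪ r(q, q, q) ∪ s(k ∪ m ∪ q, r(k, q, q), k ∪ m), t(k ∪ k ∩ k ∩ m ∩ q ∪ m ∪ m ∪ m ∪ r(m, q, k)), t(s(k ∩ k ∩ m ∩ m, k ∪ q ∪ q, k ∩ q ∩ q))), k, m) ∪ m ∪ m
  Order the arguments:  m ∪ m ∪ s(k ∪ k ∪ k ∩ k ∩ m ∩ q ∩ q ∩ s(k, k, m) ∪ k ∩ m ∩ m ∩ q ∩ s(k, k, m) ∪ m ∩ r(s(k, k, q), t(k), k ∩ m) ∩ s(k, k, m) ∪ s(k ∩ k ∩ m ∪ k ∩ r(k, m, m) ∪ k ∩ r(k, m, m) ∪ q ∩ r(k, m, m) ∪ r(q, q, q) ∪ s(k ∪ m ∪ q, r(k, q, q), k ∪ m), t(k ∪ k ∩ k ∩ m ∩ q ∪ m ∪ m ∪ m ∪ r(m, q, k)), t(s(k ∩ k ∩ m ∩ m, k ∪ q ∪ q, k ∩ q ∩ q))), k, m)
Right:  (m ∪ s((s(k, k, m) ∩ q ∩ m ∩ k ∩ m ∪ s(r(k, m, m) ∩ k ∪ r(k, m, m) ∩ q ∪ s((k ∪ m) ∪ q, r(k, q, q), k ∪ m) ∪ r(q, q, q) ∪ k ∩ (k ∩ m) ∪ k ∩ r(k, m, m), t(m ∩ (k ∩ q) ∩ k ∪ m ∪ k ∪ m ∪ r(m, q, k) ∪ m), t(s((m ∩ k) ∩ (m ∩ k), (q ∪ q) ∪ k, q ∩ k ∩ q)))) ∪ (k ∪ ((q ∩ m) ∩ k ∩ k ∩ (s(k, k, m) ∩ q) ∪ k)) ∪ (m ∩ r(s(k, k, q), t(k), k ∩ m)) ∩ s(k, k, m), k, m)) ∪ m
  Merge nested applications:  m ∪ s(k ∪ k ∪ k ∩ k ∩ m ∩ q ∩ q ∩ s(k, k, m) ∪ k ∩ m ∩ m ∩ q ∩ s(k, k, m) ∪ m ∩ r(s(k, k, q), t(k), k ∩ m) ∩ s(k, k, m) ∪ s(k ∩ k ∩ m ∪ k ∩ r(k, m, m) ∪ k ∩ r(k, m, m) ∪ q ∩ r(k, m, m) ∪ r(q, q, q) ∪ s(k ∪ m ∪ q, r(k, q, q), k ∪ m), t(k ∪ k ∩ k ∩ m ∩ q ∪ m ∪ m ∪ m ∪ r(m, q, k)), t(s(k ∩ k ∩ m ∩ m, k ∪ q ∪ q, k ∩ q ∩ q))), k, m) ∪ m
  Order the arguments:  m ∪ m ∪ s(k ∪ k ∪ k ∩ k ∩ m ∩ q ∩ q ∩ s(k, k, m) ∪ k ∩ m ∩ m ∩ q ∩ s(k, k, m) ∪ m ∩ r(s(k, k, q), t(k), k ∩ m) ∩ s(k, k, m) ∪ s(k ∩ k ∩ m ∪ k ∩ r(k, m, m) ∪ k ∩ r(k, m, m) ∪ q ∩ r(k, m, m) ∪ r(q, q, q) ∪ s(k ∪ m ∪ q, r(k, q, q), k ∪ m), t(k ∪ k ∩ k ∩ m ∩ q ∪ m ∪ m ∪ m ∪ r(m, q, k)), t(s(k ∩ k ∩ m ∩ m, k ∪ q ∪ q, k ∩ q ∩ q))), k, m)

Answer: yes — both canonical forms are m ∪ m ∪ s(k ∪ k ∪ k ∩ k ∩ m ∩ q ∩ q ∩ s(k, k, m) ∪ k ∩ m ∩ m ∩ q ∩ s(k, k, m) ∪ m ∩ r(s(k, k, q), t(k), k ∩ m) ∩ s(k, k, m) ∪ s(k ∩ k ∩ m ∪ k ∩ r(k, m, m) ∪ k ∩ r(k, m, m) ∪ q ∩ r(k, m, m) ∪ r(q, q, q) ∪ s(k ∪ m ∪ q, r(k, q, q), k ∪ m), t(k ∪ k ∩ k ∩ m ∩ q ∪ m ∪ m ∪ m ∪ r(m, q, k)), t(s(k ∩ k ∩ m ∩ m, k ∪ q ∪ q, k ∩ q ∩ q))), k, m)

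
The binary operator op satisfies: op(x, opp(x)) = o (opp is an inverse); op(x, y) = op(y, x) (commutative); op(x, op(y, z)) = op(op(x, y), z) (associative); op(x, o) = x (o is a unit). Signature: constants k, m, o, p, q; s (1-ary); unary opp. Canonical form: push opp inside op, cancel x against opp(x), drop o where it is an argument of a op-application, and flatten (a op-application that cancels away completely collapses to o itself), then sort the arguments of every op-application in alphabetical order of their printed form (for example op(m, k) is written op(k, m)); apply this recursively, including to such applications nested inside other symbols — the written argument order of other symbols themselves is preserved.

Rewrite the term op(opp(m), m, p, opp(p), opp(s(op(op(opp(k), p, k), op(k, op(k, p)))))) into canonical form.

Cancel inverse pairs:  m cancels; p cancels
Collect terms:  opp(s(op(k, k, p, p)))

Answer: opp(s(op(k, k, p, p)))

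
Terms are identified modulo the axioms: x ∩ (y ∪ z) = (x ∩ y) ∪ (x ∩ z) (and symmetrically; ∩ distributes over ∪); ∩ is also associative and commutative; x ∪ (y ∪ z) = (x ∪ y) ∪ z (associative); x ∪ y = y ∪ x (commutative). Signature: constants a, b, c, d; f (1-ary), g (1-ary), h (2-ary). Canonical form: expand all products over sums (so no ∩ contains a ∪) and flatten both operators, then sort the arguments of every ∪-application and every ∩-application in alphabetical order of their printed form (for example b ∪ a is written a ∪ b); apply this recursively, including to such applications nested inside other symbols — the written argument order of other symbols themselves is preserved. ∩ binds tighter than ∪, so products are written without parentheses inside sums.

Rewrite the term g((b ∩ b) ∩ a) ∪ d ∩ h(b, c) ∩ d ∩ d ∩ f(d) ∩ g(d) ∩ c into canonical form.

Answer: c ∩ d ∩ d ∩ d ∩ f(d) ∩ g(d) ∩ h(b, c) ∪ g(a ∩ b ∩ b)

Derivation:
Flatten:  g(a ∩ b ∩ b) ∪ c ∩ d ∩ d ∩ d ∩ f(d) ∩ g(d) ∩ h(b, c)
Order the arguments:  c ∩ d ∩ d ∩ d ∩ f(d) ∩ g(d) ∩ h(b, c) ∪ g(a ∩ b ∩ b)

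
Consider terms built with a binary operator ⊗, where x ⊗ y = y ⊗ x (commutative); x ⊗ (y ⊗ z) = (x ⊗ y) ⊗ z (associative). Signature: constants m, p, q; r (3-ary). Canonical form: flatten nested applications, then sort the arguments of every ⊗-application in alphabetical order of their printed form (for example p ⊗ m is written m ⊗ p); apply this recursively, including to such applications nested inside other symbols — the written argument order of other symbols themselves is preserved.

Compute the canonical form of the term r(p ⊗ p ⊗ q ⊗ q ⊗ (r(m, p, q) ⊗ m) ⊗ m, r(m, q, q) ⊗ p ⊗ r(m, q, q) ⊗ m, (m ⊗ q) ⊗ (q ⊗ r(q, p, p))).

Answer: r(m ⊗ m ⊗ p ⊗ p ⊗ q ⊗ q ⊗ r(m, p, q), m ⊗ p ⊗ r(m, q, q) ⊗ r(m, q, q), m ⊗ q ⊗ q ⊗ r(q, p, p))

Derivation:
Descend into:  p ⊗ p ⊗ q ⊗ q ⊗ (r(m, p, q) ⊗ m) ⊗ m
Un-nest:  p ⊗ p ⊗ q ⊗ q ⊗ r(m, p, q) ⊗ m ⊗ m
Sort arguments:  m ⊗ m ⊗ p ⊗ p ⊗ q ⊗ q ⊗ r(m, p, q)
Reassemble:  r(m ⊗ m ⊗ p ⊗ p ⊗ q ⊗ q ⊗ r(m, p, q), m ⊗ p ⊗ r(m, q, q) ⊗ r(m, q, q), m ⊗ q ⊗ q ⊗ r(q, p, p))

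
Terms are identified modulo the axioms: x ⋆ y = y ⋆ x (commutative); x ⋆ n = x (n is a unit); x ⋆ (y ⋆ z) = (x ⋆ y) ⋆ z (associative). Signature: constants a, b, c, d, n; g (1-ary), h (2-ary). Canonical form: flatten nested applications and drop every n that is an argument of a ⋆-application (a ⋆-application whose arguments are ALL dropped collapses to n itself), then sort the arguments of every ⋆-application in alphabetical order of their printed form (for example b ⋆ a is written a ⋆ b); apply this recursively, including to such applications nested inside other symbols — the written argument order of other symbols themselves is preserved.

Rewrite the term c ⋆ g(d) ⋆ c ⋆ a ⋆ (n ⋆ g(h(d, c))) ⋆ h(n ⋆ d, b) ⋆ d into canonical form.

Answer: a ⋆ c ⋆ c ⋆ d ⋆ g(d) ⋆ g(h(d, c)) ⋆ h(d, b)

Derivation:
Merge nested applications:  c ⋆ g(d) ⋆ c ⋆ a ⋆ n ⋆ g(h(d, c)) ⋆ h(n ⋆ d, b) ⋆ d
Canonicalize subterm:  h(n ⋆ d, b)  →  h(d, b)
Drop the unit:  drop n
Order the arguments:  a ⋆ c ⋆ c ⋆ d ⋆ g(d) ⋆ g(h(d, c)) ⋆ h(d, b)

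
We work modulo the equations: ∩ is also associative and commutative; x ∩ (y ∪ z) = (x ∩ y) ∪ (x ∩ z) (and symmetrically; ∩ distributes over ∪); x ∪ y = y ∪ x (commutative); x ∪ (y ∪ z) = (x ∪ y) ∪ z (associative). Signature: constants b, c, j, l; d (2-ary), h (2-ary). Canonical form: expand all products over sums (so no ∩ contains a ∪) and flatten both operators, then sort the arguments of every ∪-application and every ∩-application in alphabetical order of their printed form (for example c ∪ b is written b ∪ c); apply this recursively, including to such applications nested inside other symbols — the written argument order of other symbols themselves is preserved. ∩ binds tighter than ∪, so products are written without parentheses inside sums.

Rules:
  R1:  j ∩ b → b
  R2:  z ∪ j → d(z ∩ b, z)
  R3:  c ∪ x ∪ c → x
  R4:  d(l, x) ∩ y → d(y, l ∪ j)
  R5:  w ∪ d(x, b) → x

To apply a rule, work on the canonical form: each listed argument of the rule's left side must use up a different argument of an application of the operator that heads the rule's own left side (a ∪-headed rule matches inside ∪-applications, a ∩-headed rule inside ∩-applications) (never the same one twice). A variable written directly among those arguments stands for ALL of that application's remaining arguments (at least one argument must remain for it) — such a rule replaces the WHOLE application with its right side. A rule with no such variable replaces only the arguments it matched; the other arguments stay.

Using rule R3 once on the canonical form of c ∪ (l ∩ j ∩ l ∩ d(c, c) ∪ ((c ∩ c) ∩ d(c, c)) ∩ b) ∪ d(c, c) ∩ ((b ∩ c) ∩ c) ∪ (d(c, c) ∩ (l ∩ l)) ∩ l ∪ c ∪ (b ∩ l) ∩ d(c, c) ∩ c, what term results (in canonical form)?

Answer: b ∩ c ∩ c ∩ d(c, c) ∪ b ∩ c ∩ c ∩ d(c, c) ∪ b ∩ c ∩ d(c, c) ∩ l ∪ d(c, c) ∩ j ∩ l ∩ l ∪ d(c, c) ∩ l ∩ l ∩ l

Derivation:
Canonical form:  b ∩ c ∩ c ∩ d(c, c) ∪ b ∩ c ∩ c ∩ d(c, c) ∪ b ∩ c ∩ d(c, c) ∩ l ∪ c ∪ c ∪ d(c, c) ∩ j ∩ l ∩ l ∪ d(c, c) ∩ l ∩ l ∩ l
Match R3:  consume c, c;  x := b ∩ c ∩ c ∩ d(c, c) ∪ b ∩ c ∩ c ∩ d(c, c) ∪ b ∩ c ∩ d(c, c) ∩ l ∪ d(c, c) ∩ j ∩ l ∩ l ∪ d(c, c) ∩ l ∩ l ∩ l
The extension variable absorbs all remaining arguments, so the whole application is rewritten.
Giving:  b ∩ c ∩ c ∩ d(c, c) ∪ b ∩ c ∩ c ∩ d(c, c) ∪ b ∩ c ∩ d(c, c) ∩ l ∪ d(c, c) ∩ j ∩ l ∩ l ∪ d(c, c) ∩ l ∩ l ∩ l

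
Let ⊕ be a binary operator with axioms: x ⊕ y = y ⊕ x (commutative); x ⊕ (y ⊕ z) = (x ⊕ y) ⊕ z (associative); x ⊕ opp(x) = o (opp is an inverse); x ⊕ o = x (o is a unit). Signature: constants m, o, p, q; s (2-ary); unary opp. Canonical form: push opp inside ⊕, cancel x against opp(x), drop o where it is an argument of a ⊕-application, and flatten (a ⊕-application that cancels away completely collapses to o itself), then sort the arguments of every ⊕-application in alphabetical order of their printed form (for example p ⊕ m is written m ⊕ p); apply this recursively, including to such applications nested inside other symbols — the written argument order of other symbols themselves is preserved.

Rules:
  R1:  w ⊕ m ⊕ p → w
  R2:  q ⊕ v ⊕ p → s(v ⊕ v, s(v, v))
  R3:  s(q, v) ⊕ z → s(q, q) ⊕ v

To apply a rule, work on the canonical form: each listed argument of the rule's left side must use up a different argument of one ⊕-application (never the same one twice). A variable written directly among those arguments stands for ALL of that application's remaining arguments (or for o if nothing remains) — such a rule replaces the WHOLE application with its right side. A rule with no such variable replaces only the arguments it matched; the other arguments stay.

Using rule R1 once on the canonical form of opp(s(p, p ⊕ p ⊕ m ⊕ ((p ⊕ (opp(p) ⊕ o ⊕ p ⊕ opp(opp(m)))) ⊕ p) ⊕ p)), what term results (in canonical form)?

Answer: opp(s(p, m ⊕ p ⊕ p ⊕ p ⊕ p))

Derivation:
Canonical form:  opp(s(p, m ⊕ m ⊕ p ⊕ p ⊕ p ⊕ p ⊕ p))
Match R1:  consume m, p;  w := m ⊕ p ⊕ p ⊕ p ⊕ p
The extension variable absorbs all remaining arguments, so the whole application is rewritten.
Result:  opp(s(p, m ⊕ p ⊕ p ⊕ p ⊕ p))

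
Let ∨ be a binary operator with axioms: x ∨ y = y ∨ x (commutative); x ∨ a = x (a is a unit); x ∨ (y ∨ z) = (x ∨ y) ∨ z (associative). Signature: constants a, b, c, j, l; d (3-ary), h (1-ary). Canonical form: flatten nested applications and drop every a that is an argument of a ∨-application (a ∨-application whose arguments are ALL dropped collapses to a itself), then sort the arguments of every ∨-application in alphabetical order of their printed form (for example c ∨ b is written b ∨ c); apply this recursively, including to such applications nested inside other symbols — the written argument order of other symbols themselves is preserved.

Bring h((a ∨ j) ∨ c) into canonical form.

Focus inside:  (a ∨ j) ∨ c
Merge nested applications:  a ∨ j ∨ c
Units out:  drop a
Sort:  c ∨ j
Reassemble:  h(c ∨ j)

Answer: h(c ∨ j)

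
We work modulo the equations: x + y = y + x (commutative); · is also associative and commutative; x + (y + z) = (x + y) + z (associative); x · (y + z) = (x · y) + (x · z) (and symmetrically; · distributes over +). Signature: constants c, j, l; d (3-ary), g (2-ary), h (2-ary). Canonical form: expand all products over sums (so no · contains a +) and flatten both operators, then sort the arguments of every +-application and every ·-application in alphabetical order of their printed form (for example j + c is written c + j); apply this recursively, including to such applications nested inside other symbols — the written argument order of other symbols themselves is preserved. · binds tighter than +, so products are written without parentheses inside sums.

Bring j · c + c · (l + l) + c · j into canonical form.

Answer: c · j + c · j + c · l + c · l

Derivation:
Expand:  c · j + c · l + c · l + c · j
Order the arguments:  c · j + c · j + c · l + c · l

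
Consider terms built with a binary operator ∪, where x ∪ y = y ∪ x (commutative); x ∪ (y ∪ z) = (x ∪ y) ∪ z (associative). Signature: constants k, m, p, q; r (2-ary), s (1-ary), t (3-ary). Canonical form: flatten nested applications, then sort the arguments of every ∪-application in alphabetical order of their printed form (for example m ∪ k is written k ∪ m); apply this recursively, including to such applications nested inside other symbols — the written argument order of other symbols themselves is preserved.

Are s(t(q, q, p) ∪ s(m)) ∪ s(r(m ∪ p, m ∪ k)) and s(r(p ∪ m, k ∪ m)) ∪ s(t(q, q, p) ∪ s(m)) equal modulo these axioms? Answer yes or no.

Left:  s(t(q, q, p) ∪ s(m)) ∪ s(r(m ∪ p, m ∪ k))
  Simplify inside:  s(t(q, q, p) ∪ s(m))  →  s(s(m) ∪ t(q, q, p))
  Canonicalize subterm:  s(r(m ∪ p, m ∪ k))  →  s(r(m ∪ p, k ∪ m))
  Sort:  s(r(m ∪ p, k ∪ m)) ∪ s(s(m) ∪ t(q, q, p))
Right:  s(r(p ∪ m, k ∪ m)) ∪ s(t(q, q, p) ∪ s(m))
  Simplify inside:  s(r(p ∪ m, k ∪ m))  →  s(r(m ∪ p, k ∪ m))
  Canonicalize subterm:  s(t(q, q, p) ∪ s(m))  →  s(s(m) ∪ t(q, q, p))
  Sort arguments:  s(r(m ∪ p, k ∪ m)) ∪ s(s(m) ∪ t(q, q, p))

Answer: yes — both canonical forms are s(r(m ∪ p, k ∪ m)) ∪ s(s(m) ∪ t(q, q, p))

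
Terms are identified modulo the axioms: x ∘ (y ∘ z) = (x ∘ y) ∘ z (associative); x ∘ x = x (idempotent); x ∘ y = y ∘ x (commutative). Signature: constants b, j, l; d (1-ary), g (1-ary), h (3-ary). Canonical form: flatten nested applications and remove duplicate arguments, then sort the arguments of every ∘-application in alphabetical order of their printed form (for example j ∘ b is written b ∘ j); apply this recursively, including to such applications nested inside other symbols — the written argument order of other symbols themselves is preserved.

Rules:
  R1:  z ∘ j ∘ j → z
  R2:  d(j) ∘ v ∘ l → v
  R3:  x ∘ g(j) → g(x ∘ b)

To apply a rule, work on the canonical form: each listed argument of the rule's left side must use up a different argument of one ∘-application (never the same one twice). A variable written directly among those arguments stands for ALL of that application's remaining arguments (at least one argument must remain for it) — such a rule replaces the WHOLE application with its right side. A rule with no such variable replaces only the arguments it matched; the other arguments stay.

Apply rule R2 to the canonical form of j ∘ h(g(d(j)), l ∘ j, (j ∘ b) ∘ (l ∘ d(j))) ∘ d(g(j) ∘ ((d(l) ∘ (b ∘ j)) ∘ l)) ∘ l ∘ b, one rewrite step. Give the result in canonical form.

Answer: b ∘ d(b ∘ d(l) ∘ g(j) ∘ j ∘ l) ∘ h(g(d(j)), j ∘ l, b ∘ j) ∘ j ∘ l

Derivation:
Canonical form:  b ∘ d(b ∘ d(l) ∘ g(j) ∘ j ∘ l) ∘ h(g(d(j)), j ∘ l, b ∘ d(j) ∘ j ∘ l) ∘ j ∘ l
Apply R2:  consuming d(j), l;  v := b ∘ j
Every leftover argument binds to the variable; the entire application is replaced.
New term:  b ∘ d(b ∘ d(l) ∘ g(j) ∘ j ∘ l) ∘ h(g(d(j)), j ∘ l, b ∘ j) ∘ j ∘ l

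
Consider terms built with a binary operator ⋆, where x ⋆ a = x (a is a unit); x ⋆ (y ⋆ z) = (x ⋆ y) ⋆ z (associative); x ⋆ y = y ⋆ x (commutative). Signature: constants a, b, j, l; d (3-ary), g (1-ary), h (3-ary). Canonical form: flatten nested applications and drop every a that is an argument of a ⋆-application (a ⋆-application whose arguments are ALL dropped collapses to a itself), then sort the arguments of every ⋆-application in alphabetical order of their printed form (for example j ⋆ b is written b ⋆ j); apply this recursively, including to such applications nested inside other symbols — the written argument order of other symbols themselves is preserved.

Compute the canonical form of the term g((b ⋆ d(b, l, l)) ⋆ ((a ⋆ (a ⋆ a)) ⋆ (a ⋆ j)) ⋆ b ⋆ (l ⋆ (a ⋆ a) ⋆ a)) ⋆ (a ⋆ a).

Un-nest:  g((b ⋆ d(b, l, l)) ⋆ ((a ⋆ (a ⋆ a)) ⋆ (a ⋆ j)) ⋆ b ⋆ (l ⋆ (a ⋆ a) ⋆ a)) ⋆ a ⋆ a
Canonicalize subterm:  g((b ⋆ d(b, l, l)) ⋆ ((a ⋆ (a ⋆ a)) ⋆ (a ⋆ j)) ⋆ b ⋆ (l ⋆ (a ⋆ a) ⋆ a))  →  g(b ⋆ b ⋆ d(b, l, l) ⋆ j ⋆ l)
Drop the unit:  drop a (×2)
Sort:  g(b ⋆ b ⋆ d(b, l, l) ⋆ j ⋆ l)

Answer: g(b ⋆ b ⋆ d(b, l, l) ⋆ j ⋆ l)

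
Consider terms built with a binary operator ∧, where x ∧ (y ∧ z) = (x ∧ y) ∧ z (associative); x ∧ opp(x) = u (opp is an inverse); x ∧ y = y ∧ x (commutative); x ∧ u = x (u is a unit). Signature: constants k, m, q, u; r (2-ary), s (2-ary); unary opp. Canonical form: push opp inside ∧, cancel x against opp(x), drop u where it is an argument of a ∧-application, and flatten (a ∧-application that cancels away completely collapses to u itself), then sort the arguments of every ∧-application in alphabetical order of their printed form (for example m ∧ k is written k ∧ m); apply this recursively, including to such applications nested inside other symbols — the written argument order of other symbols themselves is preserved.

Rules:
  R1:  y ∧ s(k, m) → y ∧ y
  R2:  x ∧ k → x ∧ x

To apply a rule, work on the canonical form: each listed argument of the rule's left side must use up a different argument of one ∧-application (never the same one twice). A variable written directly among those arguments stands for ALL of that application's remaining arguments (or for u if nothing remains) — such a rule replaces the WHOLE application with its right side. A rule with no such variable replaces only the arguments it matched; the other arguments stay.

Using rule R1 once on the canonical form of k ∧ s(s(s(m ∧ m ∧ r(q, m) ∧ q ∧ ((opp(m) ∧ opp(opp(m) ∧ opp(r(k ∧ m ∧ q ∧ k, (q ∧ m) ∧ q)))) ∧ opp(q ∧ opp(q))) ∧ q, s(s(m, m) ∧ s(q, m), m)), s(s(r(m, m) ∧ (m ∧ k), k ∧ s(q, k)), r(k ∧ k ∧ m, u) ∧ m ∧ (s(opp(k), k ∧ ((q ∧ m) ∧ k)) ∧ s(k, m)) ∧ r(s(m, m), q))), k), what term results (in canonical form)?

Canonical form:  k ∧ s(s(s(m ∧ m ∧ q ∧ q ∧ r(k ∧ k ∧ m ∧ q, m ∧ q ∧ q) ∧ r(q, m), s(s(m, m) ∧ s(q, m), m)), s(s(k ∧ m ∧ r(m, m), k ∧ s(q, k)), m ∧ r(k ∧ k ∧ m, u) ∧ r(s(m, m), q) ∧ s(k, m) ∧ s(opp(k), k ∧ k ∧ m ∧ q))), k)
Apply R1:  consuming s(k, m);  y := m ∧ r(k ∧ k ∧ m, u) ∧ r(s(m, m), q) ∧ s(opp(k), k ∧ k ∧ m ∧ q)
Every leftover argument binds to the variable; the entire application is replaced.
Giving:  k ∧ s(s(s(m ∧ m ∧ q ∧ q ∧ r(k ∧ k ∧ m ∧ q, m ∧ q ∧ q) ∧ r(q, m), s(s(m, m) ∧ s(q, m), m)), s(s(k ∧ m ∧ r(m, m), k ∧ s(q, k)), m ∧ m ∧ r(k ∧ k ∧ m, u) ∧ r(k ∧ k ∧ m, u) ∧ r(s(m, m), q) ∧ r(s(m, m), q) ∧ s(opp(k), k ∧ k ∧ m ∧ q) ∧ s(opp(k), k ∧ k ∧ m ∧ q))), k)

Answer: k ∧ s(s(s(m ∧ m ∧ q ∧ q ∧ r(k ∧ k ∧ m ∧ q, m ∧ q ∧ q) ∧ r(q, m), s(s(m, m) ∧ s(q, m), m)), s(s(k ∧ m ∧ r(m, m), k ∧ s(q, k)), m ∧ m ∧ r(k ∧ k ∧ m, u) ∧ r(k ∧ k ∧ m, u) ∧ r(s(m, m), q) ∧ r(s(m, m), q) ∧ s(opp(k), k ∧ k ∧ m ∧ q) ∧ s(opp(k), k ∧ k ∧ m ∧ q))), k)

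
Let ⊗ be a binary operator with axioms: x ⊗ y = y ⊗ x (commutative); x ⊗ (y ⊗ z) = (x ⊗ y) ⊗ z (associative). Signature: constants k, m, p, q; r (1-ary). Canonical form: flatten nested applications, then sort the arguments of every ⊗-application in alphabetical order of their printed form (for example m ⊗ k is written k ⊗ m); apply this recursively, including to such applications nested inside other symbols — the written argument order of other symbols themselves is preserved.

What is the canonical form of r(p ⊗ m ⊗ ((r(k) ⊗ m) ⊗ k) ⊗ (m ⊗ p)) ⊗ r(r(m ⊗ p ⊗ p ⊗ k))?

Canonicalize subterm:  r(p ⊗ m ⊗ ((r(k) ⊗ m) ⊗ k) ⊗ (m ⊗ p))  →  r(k ⊗ m ⊗ m ⊗ m ⊗ p ⊗ p ⊗ r(k))
Canonicalize subterm:  r(r(m ⊗ p ⊗ p ⊗ k))  →  r(r(k ⊗ m ⊗ p ⊗ p))
Sort:  r(k ⊗ m ⊗ m ⊗ m ⊗ p ⊗ p ⊗ r(k)) ⊗ r(r(k ⊗ m ⊗ p ⊗ p))

Answer: r(k ⊗ m ⊗ m ⊗ m ⊗ p ⊗ p ⊗ r(k)) ⊗ r(r(k ⊗ m ⊗ p ⊗ p))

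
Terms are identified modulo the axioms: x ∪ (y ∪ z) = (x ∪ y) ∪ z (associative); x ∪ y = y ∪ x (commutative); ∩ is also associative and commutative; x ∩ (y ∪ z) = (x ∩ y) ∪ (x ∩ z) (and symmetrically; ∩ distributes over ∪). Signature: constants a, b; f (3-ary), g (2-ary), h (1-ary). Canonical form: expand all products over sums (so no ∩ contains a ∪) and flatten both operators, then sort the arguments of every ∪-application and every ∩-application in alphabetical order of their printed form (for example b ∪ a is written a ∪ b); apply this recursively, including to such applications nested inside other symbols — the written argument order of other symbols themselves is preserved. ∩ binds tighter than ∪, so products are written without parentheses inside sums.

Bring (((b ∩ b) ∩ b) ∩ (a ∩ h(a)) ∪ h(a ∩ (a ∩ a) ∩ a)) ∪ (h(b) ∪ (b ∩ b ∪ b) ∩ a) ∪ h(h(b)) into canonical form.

Expand products over sums:  a ∩ b ∩ b ∩ b ∩ h(a) ∪ h(a ∩ a ∩ a ∩ a) ∪ h(b) ∪ a ∩ b ∩ b ∪ a ∩ b ∪ h(h(b))
Sort arguments:  a ∩ b ∪ a ∩ b ∩ b ∪ a ∩ b ∩ b ∩ b ∩ h(a) ∪ h(a ∩ a ∩ a ∩ a) ∪ h(b) ∪ h(h(b))

Answer: a ∩ b ∪ a ∩ b ∩ b ∪ a ∩ b ∩ b ∩ b ∩ h(a) ∪ h(a ∩ a ∩ a ∩ a) ∪ h(b) ∪ h(h(b))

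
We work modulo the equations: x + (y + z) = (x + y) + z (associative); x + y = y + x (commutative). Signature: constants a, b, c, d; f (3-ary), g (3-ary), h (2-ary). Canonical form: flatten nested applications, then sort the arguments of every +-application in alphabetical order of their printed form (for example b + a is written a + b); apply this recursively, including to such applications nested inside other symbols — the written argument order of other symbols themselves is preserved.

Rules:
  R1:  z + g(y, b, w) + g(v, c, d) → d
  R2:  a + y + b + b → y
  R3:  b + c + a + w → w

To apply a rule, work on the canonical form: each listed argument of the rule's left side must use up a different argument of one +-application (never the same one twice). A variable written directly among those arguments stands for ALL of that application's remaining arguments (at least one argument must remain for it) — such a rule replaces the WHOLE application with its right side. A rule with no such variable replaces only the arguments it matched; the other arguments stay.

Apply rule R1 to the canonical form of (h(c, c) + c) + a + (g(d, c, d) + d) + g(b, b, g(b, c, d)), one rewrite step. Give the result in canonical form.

Canonical form:  a + c + d + g(b, b, g(b, c, d)) + g(d, c, d) + h(c, c)
Apply R1:  consuming g(b, b, g(b, c, d)), g(d, c, d);  v := d, w := g(b, c, d), y := b, z := a + c + d + h(c, c)
Every leftover argument binds to the variable; the entire application is replaced.
Giving:  d

Answer: d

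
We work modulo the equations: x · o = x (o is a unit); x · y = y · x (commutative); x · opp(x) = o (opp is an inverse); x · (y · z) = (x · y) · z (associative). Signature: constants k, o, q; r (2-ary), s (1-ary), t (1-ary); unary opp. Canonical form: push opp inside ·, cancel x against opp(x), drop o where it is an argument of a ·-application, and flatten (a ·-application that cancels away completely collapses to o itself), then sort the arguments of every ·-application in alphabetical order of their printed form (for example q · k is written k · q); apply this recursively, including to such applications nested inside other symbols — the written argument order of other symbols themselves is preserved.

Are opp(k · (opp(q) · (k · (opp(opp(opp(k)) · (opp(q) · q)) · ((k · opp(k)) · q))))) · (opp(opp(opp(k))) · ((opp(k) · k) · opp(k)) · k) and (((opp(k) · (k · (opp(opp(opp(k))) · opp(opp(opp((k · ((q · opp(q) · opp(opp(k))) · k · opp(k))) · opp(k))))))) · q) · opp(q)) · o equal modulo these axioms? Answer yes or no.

Left:  opp(k · (opp(q) · (k · (opp(opp(opp(k)) · (opp(q) · q)) · ((k · opp(k)) · q))))) · (opp(opp(opp(k))) · ((opp(k) · k) · opp(k)) · k)
  Push opp inside:  distribute opp over · and collapse double opp
  Cancel:  q cancels
  Collect:  opp(k) · opp(k)
Right:  (((opp(k) · (k · (opp(opp(opp(k))) · opp(opp(opp((k · ((q · opp(q) · opp(opp(k))) · k · opp(k))) · opp(k))))))) · q) · opp(q)) · o
  Push opp inside:  distribute opp over · and collapse double opp
  Cancel inverse pairs:  q cancels
  Collect terms:  opp(k) · opp(k)

Answer: yes — both canonical forms are opp(k) · opp(k)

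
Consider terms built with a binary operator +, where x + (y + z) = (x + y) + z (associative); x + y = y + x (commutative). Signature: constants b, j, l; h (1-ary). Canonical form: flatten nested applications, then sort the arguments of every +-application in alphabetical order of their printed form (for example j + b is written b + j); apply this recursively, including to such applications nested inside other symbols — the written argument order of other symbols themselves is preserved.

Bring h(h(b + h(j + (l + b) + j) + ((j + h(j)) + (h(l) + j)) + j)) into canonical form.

Descend into:  b + h(j + (l + b) + j) + ((j + h(j)) + (h(l) + j)) + j
Un-nest:  b + h(j + (l + b) + j) + j + h(j) + h(l) + j + j
Inside:  h(j + (l + b) + j)  →  h(b + j + j + l)
Sort:  b + h(b + j + j + l) + h(j) + h(l) + j + j + j
Rebuild:  h(h(b + h(b + j + j + l) + h(j) + h(l) + j + j + j))

Answer: h(h(b + h(b + j + j + l) + h(j) + h(l) + j + j + j))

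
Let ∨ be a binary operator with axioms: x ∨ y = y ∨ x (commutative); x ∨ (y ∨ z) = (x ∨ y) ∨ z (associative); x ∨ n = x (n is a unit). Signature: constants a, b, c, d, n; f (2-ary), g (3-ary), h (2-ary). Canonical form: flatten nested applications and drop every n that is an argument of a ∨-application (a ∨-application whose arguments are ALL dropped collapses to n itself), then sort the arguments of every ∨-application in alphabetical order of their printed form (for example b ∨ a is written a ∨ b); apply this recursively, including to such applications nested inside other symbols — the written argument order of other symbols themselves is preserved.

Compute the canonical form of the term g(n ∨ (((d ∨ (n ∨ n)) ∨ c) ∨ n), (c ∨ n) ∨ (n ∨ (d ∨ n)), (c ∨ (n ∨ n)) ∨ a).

Work inside:  n ∨ (((d ∨ (n ∨ n)) ∨ c) ∨ n)
Un-nest:  n ∨ d ∨ n ∨ n ∨ c ∨ n
Unit:  drop n (×4)
Sort arguments:  c ∨ d
Reassemble:  g(c ∨ d, c ∨ d, a ∨ c)

Answer: g(c ∨ d, c ∨ d, a ∨ c)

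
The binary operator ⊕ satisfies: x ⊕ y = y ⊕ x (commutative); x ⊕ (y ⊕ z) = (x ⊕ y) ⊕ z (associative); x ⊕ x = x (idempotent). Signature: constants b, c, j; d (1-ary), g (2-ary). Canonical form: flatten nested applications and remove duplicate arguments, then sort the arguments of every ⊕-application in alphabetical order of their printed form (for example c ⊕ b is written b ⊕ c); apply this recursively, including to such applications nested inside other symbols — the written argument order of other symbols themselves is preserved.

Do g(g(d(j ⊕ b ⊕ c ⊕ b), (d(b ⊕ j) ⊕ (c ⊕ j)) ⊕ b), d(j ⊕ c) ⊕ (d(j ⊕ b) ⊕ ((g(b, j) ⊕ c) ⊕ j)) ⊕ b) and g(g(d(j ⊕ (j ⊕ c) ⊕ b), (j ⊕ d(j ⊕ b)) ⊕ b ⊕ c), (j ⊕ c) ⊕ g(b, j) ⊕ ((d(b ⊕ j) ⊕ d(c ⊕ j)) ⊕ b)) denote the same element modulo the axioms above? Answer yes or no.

Left:  g(g(d(j ⊕ b ⊕ c ⊕ b), (d(b ⊕ j) ⊕ (c ⊕ j)) ⊕ b), d(j ⊕ c) ⊕ (d(j ⊕ b) ⊕ ((g(b, j) ⊕ c) ⊕ j)) ⊕ b)
  Focus inside:  d(j ⊕ c) ⊕ (d(j ⊕ b) ⊕ ((g(b, j) ⊕ c) ⊕ j)) ⊕ b
  Merge nested applications:  d(j ⊕ c) ⊕ d(j ⊕ b) ⊕ g(b, j) ⊕ c ⊕ j ⊕ b
  Simplify inside:  d(j ⊕ c)  →  d(c ⊕ j)
  Simplify inside:  d(j ⊕ b)  →  d(b ⊕ j)
  Sort:  b ⊕ c ⊕ d(b ⊕ j) ⊕ d(c ⊕ j) ⊕ g(b, j) ⊕ j
  Rebuild:  g(g(d(b ⊕ c ⊕ j), b ⊕ c ⊕ d(b ⊕ j) ⊕ j), b ⊕ c ⊕ d(b ⊕ j) ⊕ d(c ⊕ j) ⊕ g(b, j) ⊕ j)
Right:  g(g(d(j ⊕ (j ⊕ c) ⊕ b), (j ⊕ d(j ⊕ b)) ⊕ b ⊕ c), (j ⊕ c) ⊕ g(b, j) ⊕ ((d(b ⊕ j) ⊕ d(c ⊕ j)) ⊕ b))
  Descend into:  (j ⊕ c) ⊕ g(b, j) ⊕ ((d(b ⊕ j) ⊕ d(c ⊕ j)) ⊕ b)
  Flatten:  j ⊕ c ⊕ g(b, j) ⊕ d(b ⊕ j) ⊕ d(c ⊕ j) ⊕ b
  Order the arguments:  b ⊕ c ⊕ d(b ⊕ j) ⊕ d(c ⊕ j) ⊕ g(b, j) ⊕ j
  Reassemble:  g(g(d(b ⊕ c ⊕ j), b ⊕ c ⊕ d(b ⊕ j) ⊕ j), b ⊕ c ⊕ d(b ⊕ j) ⊕ d(c ⊕ j) ⊕ g(b, j) ⊕ j)

Answer: yes — both canonical forms are g(g(d(b ⊕ c ⊕ j), b ⊕ c ⊕ d(b ⊕ j) ⊕ j), b ⊕ c ⊕ d(b ⊕ j) ⊕ d(c ⊕ j) ⊕ g(b, j) ⊕ j)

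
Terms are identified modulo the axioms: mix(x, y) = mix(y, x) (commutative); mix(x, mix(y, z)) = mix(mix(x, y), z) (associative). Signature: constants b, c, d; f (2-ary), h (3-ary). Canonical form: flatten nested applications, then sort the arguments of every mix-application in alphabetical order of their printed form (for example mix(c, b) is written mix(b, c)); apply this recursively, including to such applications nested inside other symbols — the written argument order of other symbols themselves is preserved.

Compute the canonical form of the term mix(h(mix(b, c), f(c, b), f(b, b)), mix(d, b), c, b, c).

Un-nest:  mix(h(mix(b, c), f(c, b), f(b, b)), d, b, c, b, c)
Sort:  mix(b, b, c, c, d, h(mix(b, c), f(c, b), f(b, b)))

Answer: mix(b, b, c, c, d, h(mix(b, c), f(c, b), f(b, b)))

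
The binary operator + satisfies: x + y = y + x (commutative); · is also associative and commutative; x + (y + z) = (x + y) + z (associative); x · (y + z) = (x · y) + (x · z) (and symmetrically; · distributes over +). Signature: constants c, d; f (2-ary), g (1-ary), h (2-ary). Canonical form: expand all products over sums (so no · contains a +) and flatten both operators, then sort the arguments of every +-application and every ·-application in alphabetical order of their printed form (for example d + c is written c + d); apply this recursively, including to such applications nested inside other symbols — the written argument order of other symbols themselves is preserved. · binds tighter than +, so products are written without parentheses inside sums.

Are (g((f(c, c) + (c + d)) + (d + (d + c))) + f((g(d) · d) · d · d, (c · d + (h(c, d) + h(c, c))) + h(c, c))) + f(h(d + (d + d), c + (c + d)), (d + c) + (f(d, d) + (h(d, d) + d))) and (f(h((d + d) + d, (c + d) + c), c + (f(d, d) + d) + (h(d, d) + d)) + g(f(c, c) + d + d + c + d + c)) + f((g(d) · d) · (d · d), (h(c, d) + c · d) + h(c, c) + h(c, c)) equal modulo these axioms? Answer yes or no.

Answer: yes — both canonical forms are f(d · d · d · g(d), c · d + h(c, c) + h(c, c) + h(c, d)) + f(h(d + d + d, c + c + d), c + d + d + f(d, d) + h(d, d)) + g(c + c + d + d + d + f(c, c))

Derivation:
Left:  (g((f(c, c) + (c + d)) + (d + (d + c))) + f((g(d) · d) · d · d, (c · d + (h(c, d) + h(c, c))) + h(c, c))) + f(h(d + (d + d), c + (c + d)), (d + c) + (f(d, d) + (h(d, d) + d)))
  Merge nested applications:  g(c + c + d + d + d + f(c, c)) + f(d · d · d · g(d), c · d + h(c, c) + h(c, c) + h(c, d)) + f(h(d + d + d, c + c + d), c + d + d + f(d, d) + h(d, d))
  Sort arguments:  f(d · d · d · g(d), c · d + h(c, c) + h(c, c) + h(c, d)) + f(h(d + d + d, c + c + d), c + d + d + f(d, d) + h(d, d)) + g(c + c + d + d + d + f(c, c))
Right:  (f(h((d + d) + d, (c + d) + c), c + (f(d, d) + d) + (h(d, d) + d)) + g(f(c, c) + d + d + c + d + c)) + f((g(d) · d) · (d · d), (h(c, d) + c · d) + h(c, c) + h(c, c))
  Un-nest:  f(h(d + d + d, c + c + d), c + d + d + f(d, d) + h(d, d)) + g(c + c + d + d + d + f(c, c)) + f(d · d · d · g(d), c · d + h(c, c) + h(c, c) + h(c, d))
  Order the arguments:  f(d · d · d · g(d), c · d + h(c, c) + h(c, c) + h(c, d)) + f(h(d + d + d, c + c + d), c + d + d + f(d, d) + h(d, d)) + g(c + c + d + d + d + f(c, c))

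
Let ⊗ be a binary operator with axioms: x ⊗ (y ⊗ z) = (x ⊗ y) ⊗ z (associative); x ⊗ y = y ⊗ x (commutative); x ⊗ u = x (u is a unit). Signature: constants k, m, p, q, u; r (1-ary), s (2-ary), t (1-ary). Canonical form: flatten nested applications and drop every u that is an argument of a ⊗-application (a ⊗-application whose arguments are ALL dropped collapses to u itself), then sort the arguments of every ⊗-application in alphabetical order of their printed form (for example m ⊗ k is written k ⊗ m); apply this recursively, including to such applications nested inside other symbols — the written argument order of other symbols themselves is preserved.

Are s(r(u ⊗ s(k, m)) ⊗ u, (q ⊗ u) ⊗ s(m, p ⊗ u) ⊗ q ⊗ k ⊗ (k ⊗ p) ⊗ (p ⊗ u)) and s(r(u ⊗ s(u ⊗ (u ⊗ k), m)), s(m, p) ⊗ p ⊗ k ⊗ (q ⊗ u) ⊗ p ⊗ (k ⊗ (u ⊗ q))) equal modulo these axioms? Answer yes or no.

Answer: yes — both canonical forms are s(r(s(k, m)), k ⊗ k ⊗ p ⊗ p ⊗ q ⊗ q ⊗ s(m, p))

Derivation:
Left:  s(r(u ⊗ s(k, m)) ⊗ u, (q ⊗ u) ⊗ s(m, p ⊗ u) ⊗ q ⊗ k ⊗ (k ⊗ p) ⊗ (p ⊗ u))
  Focus inside:  (q ⊗ u) ⊗ s(m, p ⊗ u) ⊗ q ⊗ k ⊗ (k ⊗ p) ⊗ (p ⊗ u)
  Un-nest:  q ⊗ u ⊗ s(m, p ⊗ u) ⊗ q ⊗ k ⊗ k ⊗ p ⊗ p ⊗ u
  Inside:  s(m, p ⊗ u)  →  s(m, p)
  Drop the unit:  drop u (×2)
  Sort arguments:  k ⊗ k ⊗ p ⊗ p ⊗ q ⊗ q ⊗ s(m, p)
  Rebuild:  s(r(s(k, m)), k ⊗ k ⊗ p ⊗ p ⊗ q ⊗ q ⊗ s(m, p))
Right:  s(r(u ⊗ s(u ⊗ (u ⊗ k), m)), s(m, p) ⊗ p ⊗ k ⊗ (q ⊗ u) ⊗ p ⊗ (k ⊗ (u ⊗ q)))
  Descend into:  s(m, p) ⊗ p ⊗ k ⊗ (q ⊗ u) ⊗ p ⊗ (k ⊗ (u ⊗ q))
  Flatten:  s(m, p) ⊗ p ⊗ k ⊗ q ⊗ u ⊗ p ⊗ k ⊗ u ⊗ q
  Drop the unit:  drop u (×2)
  Sort arguments:  k ⊗ k ⊗ p ⊗ p ⊗ q ⊗ q ⊗ s(m, p)
  Rebuild:  s(r(s(k, m)), k ⊗ k ⊗ p ⊗ p ⊗ q ⊗ q ⊗ s(m, p))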